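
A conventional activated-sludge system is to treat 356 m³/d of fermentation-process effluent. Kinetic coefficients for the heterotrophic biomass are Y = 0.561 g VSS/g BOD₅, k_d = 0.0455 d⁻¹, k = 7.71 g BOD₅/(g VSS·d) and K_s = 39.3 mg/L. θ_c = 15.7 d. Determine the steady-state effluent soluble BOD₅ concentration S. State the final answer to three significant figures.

Effluent substrate depends only on kinetics and SRT: S = K_s(1 + k_d θ_c) / [θ_c(Yk − k_d) − 1] = 39.3 × (1 + 0.0455 × 15.7) / [15.7 × (0.561 × 7.71 − 0.0455) − 1] = 67.37 / 66.19 = 1.018 mg/L.

S ≈ 1.02 mg/L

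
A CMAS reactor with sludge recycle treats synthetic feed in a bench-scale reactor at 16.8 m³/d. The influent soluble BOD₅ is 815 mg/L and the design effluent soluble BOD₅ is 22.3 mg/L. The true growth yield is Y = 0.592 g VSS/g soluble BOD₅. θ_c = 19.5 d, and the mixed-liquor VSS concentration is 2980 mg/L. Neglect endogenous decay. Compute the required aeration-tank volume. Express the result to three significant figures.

V·X = Y·Q·ΔS·θ_c gives V = 0.592 × 16.8 × (815 − 22.3) × 19.5 / 2980 = 51.59 m³.

V ≈ 51.6 m³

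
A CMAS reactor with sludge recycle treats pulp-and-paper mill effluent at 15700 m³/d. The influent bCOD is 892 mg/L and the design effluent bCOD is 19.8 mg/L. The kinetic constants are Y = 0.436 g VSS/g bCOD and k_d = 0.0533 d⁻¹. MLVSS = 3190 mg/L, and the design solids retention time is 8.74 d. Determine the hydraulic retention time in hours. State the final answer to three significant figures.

τ ≈ 17.1 h

From the SRT design equation V = Y Q (S₀−S) θ_c / [X (1 + k_d θ_c)] = 0.436 × 15700 × (892 − 19.8) × 8.74 / [3190 × (1 + 0.0533 × 8.74)] = 5.22×10^7 / 4676 = 11159 m³.
Hydraulic retention time τ = V/Q = 11159 / 15700 = 0.7108 d = 17.06 h.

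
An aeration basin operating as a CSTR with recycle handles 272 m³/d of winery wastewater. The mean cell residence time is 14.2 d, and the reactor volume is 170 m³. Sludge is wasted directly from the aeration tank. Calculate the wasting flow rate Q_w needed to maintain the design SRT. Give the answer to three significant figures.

Q_w ≈ 12.0 m³/d

For wasting at MLVSS concentration, Q_w = V/θ_c = 170.0/14.2 = 11.97 m³/d.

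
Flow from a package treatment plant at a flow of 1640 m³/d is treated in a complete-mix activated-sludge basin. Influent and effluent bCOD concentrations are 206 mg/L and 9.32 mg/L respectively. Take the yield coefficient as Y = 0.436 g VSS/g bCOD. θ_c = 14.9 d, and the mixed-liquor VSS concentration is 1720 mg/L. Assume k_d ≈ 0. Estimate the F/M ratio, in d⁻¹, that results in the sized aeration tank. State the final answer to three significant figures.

F/M ≈ 0.161 d⁻¹

V·X = Y·Q·ΔS·θ_c gives V = 0.436 × 1640 × (206 − 9.32) × 14.9 / 1720 = 1218 m³.
Food-to-microorganism ratio F/M = Q S₀ / (V X) = 1640 × 206 / (1218 × 1720) = 0.1612 d⁻¹.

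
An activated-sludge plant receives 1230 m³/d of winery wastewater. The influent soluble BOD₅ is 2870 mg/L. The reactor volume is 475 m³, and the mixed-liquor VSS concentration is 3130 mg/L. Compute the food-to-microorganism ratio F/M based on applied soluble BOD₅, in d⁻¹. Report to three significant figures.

F/M ≈ 2.37 d⁻¹

Food-to-microorganism ratio F/M = Q S₀ / (V X) = 1230 × 2870 / (475.0 × 3130) = 2.374 d⁻¹.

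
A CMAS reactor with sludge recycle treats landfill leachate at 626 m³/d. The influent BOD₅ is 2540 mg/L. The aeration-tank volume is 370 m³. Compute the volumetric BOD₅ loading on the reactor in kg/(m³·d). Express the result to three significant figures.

Applied BOD₅ load per unit volume = Q·S₀/V = (626 × 2540/1000)/370.0 = 4.297 kg BOD₅·m⁻³·d⁻¹.

L_v ≈ 4.30 kg BOD₅/(m³·d)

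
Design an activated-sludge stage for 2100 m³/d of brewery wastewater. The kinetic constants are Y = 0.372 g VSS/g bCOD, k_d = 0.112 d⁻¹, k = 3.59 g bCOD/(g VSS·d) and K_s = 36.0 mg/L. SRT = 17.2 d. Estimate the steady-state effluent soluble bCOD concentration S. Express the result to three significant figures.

S ≈ 5.26 mg/L

Effluent substrate depends only on kinetics and SRT: S = K_s(1 + k_d θ_c) / [θ_c(Yk − k_d) − 1] = 36.0 × (1 + 0.112 × 17.2) / [17.2 × (0.372 × 3.59 − 0.112) − 1] = 105.4 / 20.04 = 5.256 mg/L.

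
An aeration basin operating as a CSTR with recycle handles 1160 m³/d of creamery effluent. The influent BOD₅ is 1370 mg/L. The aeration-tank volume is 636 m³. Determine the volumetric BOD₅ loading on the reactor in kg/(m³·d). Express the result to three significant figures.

L_v = Q S₀ / V = 1160 × 1370 × 10⁻³ / 636.0 = 2.499 kg/(m³·d).

L_v ≈ 2.50 kg BOD₅/(m³·d)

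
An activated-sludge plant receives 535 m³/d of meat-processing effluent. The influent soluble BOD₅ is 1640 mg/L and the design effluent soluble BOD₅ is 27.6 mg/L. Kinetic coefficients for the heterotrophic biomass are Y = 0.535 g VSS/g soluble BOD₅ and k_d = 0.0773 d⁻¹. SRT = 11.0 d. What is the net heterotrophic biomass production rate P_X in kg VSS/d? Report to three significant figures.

Correct the yield for decay: Y_obs = Y/(1 + k_d θ_c) = 0.535 / (1 + 0.0773 × 11.0) = 0.535 / 1.850 = 0.2891.
Substrate removed = Q·(S₀ − S) = 535 m³/d × (1640 − 27.6) g/m³ = 8.63×10^5 g/d = 862.6 kg/d.
P_X = Y_obs · Q(S₀ − S) = 0.2891 × 862.6 = 249.4 kg VSS/d.

P_X ≈ 249 kg VSS/d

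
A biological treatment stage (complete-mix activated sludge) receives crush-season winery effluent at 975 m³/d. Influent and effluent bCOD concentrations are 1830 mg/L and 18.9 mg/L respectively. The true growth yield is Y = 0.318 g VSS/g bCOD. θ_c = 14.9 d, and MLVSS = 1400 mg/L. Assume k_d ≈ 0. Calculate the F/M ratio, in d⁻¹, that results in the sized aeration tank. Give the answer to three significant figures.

F/M ≈ 0.213 d⁻¹

V·X = Y·Q·ΔS·θ_c gives V = 0.318 × 975 × (1830 − 18.9) × 14.9 / 1400 = 5976 m³.
Food-to-microorganism ratio F/M = Q S₀ / (V X) = 975 × 1830 / (5976 × 1400) = 0.2133 d⁻¹.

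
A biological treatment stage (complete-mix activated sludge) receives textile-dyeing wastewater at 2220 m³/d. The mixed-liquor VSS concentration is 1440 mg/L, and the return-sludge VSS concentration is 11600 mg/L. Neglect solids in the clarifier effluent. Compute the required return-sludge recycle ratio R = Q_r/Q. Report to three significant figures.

R = Q_r/Q = X/(X_r − X) = 1440 / (11600 − 1440) = 0.1417.

R ≈ 0.142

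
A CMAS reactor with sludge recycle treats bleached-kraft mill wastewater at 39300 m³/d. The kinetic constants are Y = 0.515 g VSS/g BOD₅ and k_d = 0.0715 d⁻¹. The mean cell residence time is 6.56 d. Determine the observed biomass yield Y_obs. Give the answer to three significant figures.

Y_obs ≈ 0.351 g VSS/g BOD₅

The observed yield is Y_obs = Y/(1 + k_d·θ_c) = 0.515 / (1 + 0.0715 × 6.56) = 0.515 / 1.469 = 0.3506 g VSS per g BOD₅ removed.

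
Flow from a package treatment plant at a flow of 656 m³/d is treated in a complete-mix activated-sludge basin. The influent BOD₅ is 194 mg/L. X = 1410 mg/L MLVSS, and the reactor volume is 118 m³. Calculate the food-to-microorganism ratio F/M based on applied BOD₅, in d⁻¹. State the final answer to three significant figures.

F/M = applied load / biomass = Q·S₀/(V·X) = 656 × 194 / (118.0 × 1410) = 0.7649 d⁻¹.

F/M ≈ 0.765 d⁻¹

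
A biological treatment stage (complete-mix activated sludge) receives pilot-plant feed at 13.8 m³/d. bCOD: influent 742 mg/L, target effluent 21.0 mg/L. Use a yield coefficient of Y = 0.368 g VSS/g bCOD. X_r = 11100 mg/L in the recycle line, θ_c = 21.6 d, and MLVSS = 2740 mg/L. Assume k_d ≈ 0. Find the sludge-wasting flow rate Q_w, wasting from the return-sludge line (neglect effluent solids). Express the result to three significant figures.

Biomass mass balance (decay neglected): V·X = Y·Q·(S₀ − S)·θ_c, so V = 0.368 × 13.8 × (742 − 21.0) × 21.6 / 2740 = 28.86 m³.
Wasting from the return line (neglecting effluent solids): Q_w = V·X / (θ_c·X_r) = 28.86 × 2740 / (21.6 × 11100) = 0.3299 m³/d.

Q_w ≈ 0.330 m³/d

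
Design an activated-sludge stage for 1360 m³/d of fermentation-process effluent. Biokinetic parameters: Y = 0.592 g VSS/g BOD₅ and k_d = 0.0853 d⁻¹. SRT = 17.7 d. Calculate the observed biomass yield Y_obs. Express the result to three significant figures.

Observed yield with endogenous decay: Y_obs = Y / (1 + k_d·θ_c) = 0.592 / (1 + 0.0853 × 17.7) = 0.592 / 2.510 = 0.2359 g VSS/g BOD₅.

Y_obs ≈ 0.236 g VSS/g BOD₅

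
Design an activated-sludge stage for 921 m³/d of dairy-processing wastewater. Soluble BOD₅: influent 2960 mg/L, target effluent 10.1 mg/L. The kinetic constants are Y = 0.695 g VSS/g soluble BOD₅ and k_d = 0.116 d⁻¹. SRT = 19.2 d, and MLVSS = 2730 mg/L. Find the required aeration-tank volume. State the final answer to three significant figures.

V ≈ 4110 m³

Steady-state biomass mass balance: V·X·(1 + k_d·θ_c) = Y·Q·(S₀ − S)·θ_c, so V = 0.695 × 921 × (2960 − 10.1) × 19.2 / [2730 × (1 + 0.116 × 19.2)] = 3.63×10^7 / 8810 = 4115 m³.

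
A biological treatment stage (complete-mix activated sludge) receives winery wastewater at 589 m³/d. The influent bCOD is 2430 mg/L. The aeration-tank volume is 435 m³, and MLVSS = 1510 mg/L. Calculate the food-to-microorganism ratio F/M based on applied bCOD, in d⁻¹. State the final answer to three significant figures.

F/M ≈ 2.18 d⁻¹

F/M = applied load / biomass = Q·S₀/(V·X) = 589 × 2430 / (435.0 × 1510) = 2.179 d⁻¹.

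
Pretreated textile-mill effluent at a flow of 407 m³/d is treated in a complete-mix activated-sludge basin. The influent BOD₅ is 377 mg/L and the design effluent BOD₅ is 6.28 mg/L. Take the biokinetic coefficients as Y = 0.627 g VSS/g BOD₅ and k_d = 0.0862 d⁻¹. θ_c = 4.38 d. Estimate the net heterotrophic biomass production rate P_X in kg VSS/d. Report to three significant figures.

Observed yield with endogenous decay: Y_obs = Y / (1 + k_d·θ_c) = 0.627 / (1 + 0.0862 × 4.38) = 0.627 / 1.378 = 0.4552 g VSS/g BOD₅.
ΔS = 377 − 6.28 = 370.7 mg/L, so the substrate removal rate is 407 × 370.7/1000 = 150.9 kg BOD₅/d.
So the net sludge growth is P_X = 0.4552 × 150.9 = 68.68 kg VSS/d.

P_X ≈ 68.7 kg VSS/d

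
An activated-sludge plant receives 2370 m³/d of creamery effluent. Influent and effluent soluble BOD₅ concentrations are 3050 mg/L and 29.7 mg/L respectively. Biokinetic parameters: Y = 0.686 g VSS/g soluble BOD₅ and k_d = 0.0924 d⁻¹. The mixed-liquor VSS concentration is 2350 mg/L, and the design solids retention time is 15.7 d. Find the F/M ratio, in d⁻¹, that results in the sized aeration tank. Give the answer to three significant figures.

Rearranging the biomass balance for a CMAS with decay, V = Y·Q·ΔS·θ_c / [X·(1+k_d θ_c)] = 0.686 × 2370 × (3050 − 29.7) × 15.7 / [2350 × (1 + 0.0924 × 15.7)] = 7.71×10^7 / 5759 = 13387 m³.
F/M = Q·S₀ / (V·X) = 2370 × 3050 / (13387 × 2350) = 0.2298 g soluble BOD₅·(g VSS·d)⁻¹.

F/M ≈ 0.230 d⁻¹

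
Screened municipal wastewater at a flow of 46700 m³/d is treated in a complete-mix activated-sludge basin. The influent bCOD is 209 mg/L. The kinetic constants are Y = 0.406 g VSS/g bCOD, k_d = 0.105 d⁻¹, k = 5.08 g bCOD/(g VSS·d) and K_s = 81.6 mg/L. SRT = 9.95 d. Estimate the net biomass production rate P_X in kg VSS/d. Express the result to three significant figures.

Effluent substrate depends only on kinetics and SRT: S = K_s(1 + k_d θ_c) / [θ_c(Yk − k_d) − 1] = 81.6 × (1 + 0.105 × 9.95) / [9.95 × (0.406 × 5.08 − 0.105) − 1] = 166.9 / 18.48 = 9.030 mg/L.
Correct the yield for decay: Y_obs = Y/(1 + k_d θ_c) = 0.406 / (1 + 0.105 × 9.95) = 0.406 / 2.045 = 0.1986.
Q·(S₀ − S) = 46700 × (209 − 9.03) × 10⁻³ = 9339 kg/d removed.
Net biomass production P_X = Y_obs × Q·(S₀ − S) = 0.1986 × 9339 = 1854 kg VSS/d.

P_X ≈ 1850 kg VSS/d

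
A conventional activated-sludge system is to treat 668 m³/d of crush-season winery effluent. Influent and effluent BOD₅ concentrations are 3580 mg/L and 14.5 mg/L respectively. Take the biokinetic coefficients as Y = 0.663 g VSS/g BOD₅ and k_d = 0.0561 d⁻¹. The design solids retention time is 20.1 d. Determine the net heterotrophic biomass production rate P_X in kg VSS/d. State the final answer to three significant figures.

P_X ≈ 742 kg VSS/d

Correct the yield for decay: Y_obs = Y/(1 + k_d θ_c) = 0.663 / (1 + 0.0561 × 20.1) = 0.663 / 2.128 = 0.3116.
Substrate removed = Q·(S₀ − S) = 668 m³/d × (3580 − 14.5) g/m³ = 2.38×10^6 g/d = 2382 kg/d.
Biomass produced: P_X = Y_obs·Q·ΔS = 0.3116 × 2382 ≈ 742.2 kg VSS/d.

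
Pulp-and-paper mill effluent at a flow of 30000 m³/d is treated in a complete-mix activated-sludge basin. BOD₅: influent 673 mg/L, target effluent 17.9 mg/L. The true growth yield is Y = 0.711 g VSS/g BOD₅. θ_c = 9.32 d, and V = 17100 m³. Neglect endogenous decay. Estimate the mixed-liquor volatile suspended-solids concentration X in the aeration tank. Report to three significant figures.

X ≈ 7620 mg/L

From V·X = Y·Q·(S₀ − S)·θ_c (decay neglected): X = 0.711 × 30000 × (673 − 17.9) × 9.32 / 17100 = 7616 mg/L.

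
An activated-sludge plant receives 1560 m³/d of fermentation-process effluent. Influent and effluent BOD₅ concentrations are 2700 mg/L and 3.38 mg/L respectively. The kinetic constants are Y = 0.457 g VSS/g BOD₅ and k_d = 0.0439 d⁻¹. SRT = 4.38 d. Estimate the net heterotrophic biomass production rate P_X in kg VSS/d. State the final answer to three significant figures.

P_X ≈ 1610 kg VSS/d

The observed yield is Y_obs = Y/(1 + k_d·θ_c) = 0.457 / (1 + 0.0439 × 4.38) = 0.457 / 1.192 = 0.3833 g VSS per g BOD₅ removed.
ΔS = 2700 − 3.38 = 2697 mg/L, so the substrate removal rate is 1560 × 2697/1000 = 4207 kg BOD₅/d.
So the net sludge growth is P_X = 0.3833 × 4207 = 1612 kg VSS/d.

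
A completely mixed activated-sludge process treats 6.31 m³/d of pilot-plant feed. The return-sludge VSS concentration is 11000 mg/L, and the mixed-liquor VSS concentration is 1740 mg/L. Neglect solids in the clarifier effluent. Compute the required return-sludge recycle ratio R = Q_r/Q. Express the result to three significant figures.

Solids balance on the clarifier gives (1+R)X = R·X_r, so R = X/(X_r − X) = 1740 / (11000 − 1740) = 0.1879.

R ≈ 0.188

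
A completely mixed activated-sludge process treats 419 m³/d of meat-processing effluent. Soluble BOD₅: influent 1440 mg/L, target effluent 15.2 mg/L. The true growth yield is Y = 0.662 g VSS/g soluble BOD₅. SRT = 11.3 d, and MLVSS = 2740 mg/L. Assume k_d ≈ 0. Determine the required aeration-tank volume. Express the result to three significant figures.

V ≈ 1630 m³

Biomass mass balance (decay neglected): V·X = Y·Q·(S₀ − S)·θ_c, so V = 0.662 × 419 × (1440 − 15.2) × 11.3 / 2740 = 1630 m³.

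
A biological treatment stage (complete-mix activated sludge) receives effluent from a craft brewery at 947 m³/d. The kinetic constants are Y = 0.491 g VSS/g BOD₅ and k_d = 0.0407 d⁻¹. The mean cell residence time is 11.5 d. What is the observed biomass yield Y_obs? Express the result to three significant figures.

Correct the yield for decay: Y_obs = Y/(1 + k_d θ_c) = 0.491 / (1 + 0.0407 × 11.5) = 0.491 / 1.468 = 0.3345.

Y_obs ≈ 0.334 g VSS/g BOD₅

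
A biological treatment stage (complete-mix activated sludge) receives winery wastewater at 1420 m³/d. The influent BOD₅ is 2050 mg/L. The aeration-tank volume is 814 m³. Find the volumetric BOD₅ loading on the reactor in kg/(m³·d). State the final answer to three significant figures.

Applied BOD₅ load per unit volume = Q·S₀/V = (1420 × 2050/1000)/814.0 = 3.576 kg BOD₅·m⁻³·d⁻¹.

L_v ≈ 3.58 kg BOD₅/(m³·d)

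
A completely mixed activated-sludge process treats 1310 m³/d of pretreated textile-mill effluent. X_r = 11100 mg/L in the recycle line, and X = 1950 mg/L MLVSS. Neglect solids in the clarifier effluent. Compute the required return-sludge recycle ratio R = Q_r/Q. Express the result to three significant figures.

R ≈ 0.213

R = Q_r/Q = X/(X_r − X) = 1950 / (11100 − 1950) = 0.2131.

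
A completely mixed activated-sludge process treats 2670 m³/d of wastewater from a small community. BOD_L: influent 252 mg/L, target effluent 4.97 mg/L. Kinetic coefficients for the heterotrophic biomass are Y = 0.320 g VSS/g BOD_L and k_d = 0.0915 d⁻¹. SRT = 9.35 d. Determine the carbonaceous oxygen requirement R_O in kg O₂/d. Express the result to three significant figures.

R_O ≈ 498 kg O₂/d

Observed yield with endogenous decay: Y_obs = Y / (1 + k_d·θ_c) = 0.320 / (1 + 0.0915 × 9.35) = 0.320 / 1.856 = 0.1725 g VSS/g BOD_L.
Mass of BOD_L removed per day: Q(S₀ − S) = 2670 × 247.0 g/m³ = 659.6 kg/d.
Net sludge production P_X = 0.1725 × 659.6 = 113.7 kg VSS/d.
R_O = Q·ΔS − 1.42 P_X = 659.6 − 161.5 = 498.0 kg O₂/d.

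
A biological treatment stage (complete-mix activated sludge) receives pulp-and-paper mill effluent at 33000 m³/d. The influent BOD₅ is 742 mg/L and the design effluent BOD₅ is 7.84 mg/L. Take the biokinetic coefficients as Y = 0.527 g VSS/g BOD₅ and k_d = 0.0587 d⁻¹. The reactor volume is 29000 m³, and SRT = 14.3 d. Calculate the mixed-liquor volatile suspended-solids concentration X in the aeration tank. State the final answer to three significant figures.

X ≈ 3420 mg/L

From V·X·(1 + k_d·θ_c) = Y·Q·(S₀ − S)·θ_c: X = 0.527 × 33000 × (742 − 7.84) × 14.3 / [29000 × (1 + 0.0587 × 14.3)] = 3423 mg/L.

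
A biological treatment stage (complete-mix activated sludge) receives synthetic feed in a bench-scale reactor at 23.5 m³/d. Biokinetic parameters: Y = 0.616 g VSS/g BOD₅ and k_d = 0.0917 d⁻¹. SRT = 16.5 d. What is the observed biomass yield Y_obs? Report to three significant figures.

Y_obs ≈ 0.245 g VSS/g BOD₅

Correct the yield for decay: Y_obs = Y/(1 + k_d θ_c) = 0.616 / (1 + 0.0917 × 16.5) = 0.616 / 2.513 = 0.2451.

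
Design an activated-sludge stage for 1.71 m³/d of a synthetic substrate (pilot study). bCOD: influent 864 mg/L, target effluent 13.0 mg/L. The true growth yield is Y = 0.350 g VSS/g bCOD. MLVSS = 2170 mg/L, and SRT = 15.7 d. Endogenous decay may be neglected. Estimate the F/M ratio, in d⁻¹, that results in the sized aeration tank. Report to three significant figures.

V·X = Y·Q·ΔS·θ_c gives V = 0.350 × 1.71 × (864 − 13.0) × 15.7 / 2170 = 3.685 m³.
F/M = applied load / biomass = Q·S₀/(V·X) = 1.71 × 864 / (3.685 × 2170) = 0.1848 d⁻¹.

F/M ≈ 0.185 d⁻¹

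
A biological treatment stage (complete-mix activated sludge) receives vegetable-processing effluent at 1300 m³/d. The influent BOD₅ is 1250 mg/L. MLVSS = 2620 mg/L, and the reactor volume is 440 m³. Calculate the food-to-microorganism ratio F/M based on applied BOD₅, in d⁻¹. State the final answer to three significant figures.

F/M ≈ 1.41 d⁻¹

F/M = applied load / biomass = Q·S₀/(V·X) = 1300 × 1250 / (440.0 × 2620) = 1.410 d⁻¹.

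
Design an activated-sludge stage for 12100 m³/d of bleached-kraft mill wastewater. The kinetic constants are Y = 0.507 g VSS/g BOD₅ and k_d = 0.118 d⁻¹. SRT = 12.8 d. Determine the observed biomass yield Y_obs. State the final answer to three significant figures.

Y_obs ≈ 0.202 g VSS/g BOD₅

Observed yield with endogenous decay: Y_obs = Y / (1 + k_d·θ_c) = 0.507 / (1 + 0.118 × 12.8) = 0.507 / 2.510 = 0.2020 g VSS/g BOD₅.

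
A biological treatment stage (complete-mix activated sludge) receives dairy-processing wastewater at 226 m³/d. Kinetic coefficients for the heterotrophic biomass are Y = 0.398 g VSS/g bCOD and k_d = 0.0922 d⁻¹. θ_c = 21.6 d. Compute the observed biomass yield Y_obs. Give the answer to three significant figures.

Y_obs ≈ 0.133 g VSS/g bCOD

Observed yield with endogenous decay: Y_obs = Y / (1 + k_d·θ_c) = 0.398 / (1 + 0.0922 × 21.6) = 0.398 / 2.992 = 0.1330 g VSS/g bCOD.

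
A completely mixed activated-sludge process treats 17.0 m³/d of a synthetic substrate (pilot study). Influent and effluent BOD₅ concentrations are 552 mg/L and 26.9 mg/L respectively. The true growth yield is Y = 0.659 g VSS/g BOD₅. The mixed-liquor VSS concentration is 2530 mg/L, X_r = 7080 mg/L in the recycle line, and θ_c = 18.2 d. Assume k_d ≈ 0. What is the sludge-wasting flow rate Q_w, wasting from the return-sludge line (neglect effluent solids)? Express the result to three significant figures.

Q_w ≈ 0.831 m³/d

Biomass mass balance (decay neglected): V·X = Y·Q·(S₀ − S)·θ_c, so V = 0.659 × 17.0 × (552 − 26.9) × 18.2 / 2530 = 42.32 m³.
Q_w = (V·X)/(θ_c X_r) = 42.32 × 2530 / (18.2 × 7080) = 0.8309 m³/d.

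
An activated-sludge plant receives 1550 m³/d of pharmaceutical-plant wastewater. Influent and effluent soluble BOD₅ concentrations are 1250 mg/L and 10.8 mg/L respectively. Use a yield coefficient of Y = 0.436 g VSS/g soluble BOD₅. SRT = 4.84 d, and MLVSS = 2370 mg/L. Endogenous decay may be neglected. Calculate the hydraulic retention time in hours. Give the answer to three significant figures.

V·X = Y·Q·ΔS·θ_c gives V = 0.436 × 1550 × (1250 − 10.8) × 4.84 / 2370 = 1710 m³.
Hydraulic retention time τ = V/Q = 1710 / 1550 = 1.103 d = 26.48 h.

τ ≈ 26.5 h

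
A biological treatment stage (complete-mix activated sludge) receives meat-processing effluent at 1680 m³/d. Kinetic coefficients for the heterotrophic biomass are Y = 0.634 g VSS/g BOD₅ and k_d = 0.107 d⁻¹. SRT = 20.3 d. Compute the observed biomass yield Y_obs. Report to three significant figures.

Y_obs ≈ 0.200 g VSS/g BOD₅

Correct the yield for decay: Y_obs = Y/(1 + k_d θ_c) = 0.634 / (1 + 0.107 × 20.3) = 0.634 / 3.172 = 0.1999.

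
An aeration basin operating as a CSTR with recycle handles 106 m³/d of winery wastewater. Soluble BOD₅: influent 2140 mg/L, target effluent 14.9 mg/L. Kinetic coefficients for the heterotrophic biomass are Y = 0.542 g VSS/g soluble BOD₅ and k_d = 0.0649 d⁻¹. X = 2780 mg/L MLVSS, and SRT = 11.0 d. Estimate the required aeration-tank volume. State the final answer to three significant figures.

V ≈ 282 m³

Rearranging the biomass balance for a CMAS with decay, V = Y·Q·ΔS·θ_c / [X·(1+k_d θ_c)] = 0.542 × 106 × (2140 − 14.9) × 11.0 / [2780 × (1 + 0.0649 × 11.0)] = 1.34×10^6 / 4765 = 281.9 m³.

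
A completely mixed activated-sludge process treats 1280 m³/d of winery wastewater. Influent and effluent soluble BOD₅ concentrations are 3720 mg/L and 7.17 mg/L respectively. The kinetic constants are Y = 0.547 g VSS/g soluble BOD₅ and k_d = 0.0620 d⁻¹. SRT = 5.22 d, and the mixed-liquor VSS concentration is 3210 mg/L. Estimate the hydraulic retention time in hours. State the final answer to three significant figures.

τ ≈ 59.9 h

Rearranging the biomass balance for a CMAS with decay, V = Y·Q·ΔS·θ_c / [X·(1+k_d θ_c)] = 0.547 × 1280 × (3720 − 7.17) × 5.22 / [3210 × (1 + 0.0620 × 5.22)] = 1.36×10^7 / 4249 = 3194 m³.
Hydraulic retention time τ = V/Q = 3194 / 1280 = 2.495 d = 59.88 h.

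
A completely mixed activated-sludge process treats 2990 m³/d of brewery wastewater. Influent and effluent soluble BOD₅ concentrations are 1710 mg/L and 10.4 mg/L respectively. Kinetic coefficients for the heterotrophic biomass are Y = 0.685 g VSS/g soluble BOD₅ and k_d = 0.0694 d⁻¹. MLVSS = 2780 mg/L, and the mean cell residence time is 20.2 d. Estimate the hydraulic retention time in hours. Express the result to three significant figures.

τ ≈ 84.5 h

Rearranging the biomass balance for a CMAS with decay, V = Y·Q·ΔS·θ_c / [X·(1+k_d θ_c)] = 0.685 × 2990 × (1710 − 10.4) × 20.2 / [2780 × (1 + 0.0694 × 20.2)] = 7.03×10^7 / 6677 = 10531 m³.
τ = V/Q = 10531/2990 = 3.522 d, or 84.53 h.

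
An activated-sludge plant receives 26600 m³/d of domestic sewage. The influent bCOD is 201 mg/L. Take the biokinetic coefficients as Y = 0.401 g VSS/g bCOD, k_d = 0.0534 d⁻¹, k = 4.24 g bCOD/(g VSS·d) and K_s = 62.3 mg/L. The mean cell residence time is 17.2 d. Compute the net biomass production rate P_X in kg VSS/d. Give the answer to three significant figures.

P_X ≈ 1090 kg VSS/d

From the Monod/SRT balance for a CMAS, S = K_s·(1+k_d θ_c)/[θ_c·(Y k − k_d) − 1] = 62.3 × (1 + 0.0534 × 17.2) / [17.2 × (0.401 × 4.24 − 0.0534) − 1] = 119.5 / 27.33 = 4.374 mg/L.
The observed yield is Y_obs = Y/(1 + k_d·θ_c) = 0.401 / (1 + 0.0534 × 17.2) = 0.401 / 1.918 = 0.2090 g VSS per g bCOD removed.
Mass of bCOD removed per day: Q(S₀ − S) = 26600 × 196.6 g/m³ = 5230 kg/d.
Net biomass production P_X = Y_obs × Q·(S₀ − S) = 0.2090 × 5230 = 1093 kg VSS/d.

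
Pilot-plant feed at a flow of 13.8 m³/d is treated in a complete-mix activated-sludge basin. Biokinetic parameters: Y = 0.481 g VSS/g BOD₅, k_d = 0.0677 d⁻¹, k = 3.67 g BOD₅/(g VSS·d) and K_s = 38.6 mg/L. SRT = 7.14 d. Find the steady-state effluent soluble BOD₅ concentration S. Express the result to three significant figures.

S ≈ 5.15 mg/L

Effluent substrate depends only on kinetics and SRT: S = K_s(1 + k_d θ_c) / [θ_c(Yk − k_d) − 1] = 38.6 × (1 + 0.0677 × 7.14) / [7.14 × (0.481 × 3.67 − 0.0677) − 1] = 57.26 / 11.12 = 5.149 mg/L.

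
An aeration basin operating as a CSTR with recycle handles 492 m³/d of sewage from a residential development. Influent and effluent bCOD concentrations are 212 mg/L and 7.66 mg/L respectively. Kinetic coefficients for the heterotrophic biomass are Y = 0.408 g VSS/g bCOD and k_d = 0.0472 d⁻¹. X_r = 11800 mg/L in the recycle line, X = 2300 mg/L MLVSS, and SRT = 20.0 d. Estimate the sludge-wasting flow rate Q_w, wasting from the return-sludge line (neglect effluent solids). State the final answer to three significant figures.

Steady-state biomass mass balance: V·X·(1 + k_d·θ_c) = Y·Q·(S₀ − S)·θ_c, so V = 0.408 × 492 × (212 − 7.66) × 20.0 / [2300 × (1 + 0.0472 × 20.0)] = 8.2×10^5 / 4471 = 183.5 m³.
Q_w = (V·X)/(θ_c X_r) = 183.5 × 2300 / (20.0 × 11800) = 1.788 m³/d.

Q_w ≈ 1.79 m³/d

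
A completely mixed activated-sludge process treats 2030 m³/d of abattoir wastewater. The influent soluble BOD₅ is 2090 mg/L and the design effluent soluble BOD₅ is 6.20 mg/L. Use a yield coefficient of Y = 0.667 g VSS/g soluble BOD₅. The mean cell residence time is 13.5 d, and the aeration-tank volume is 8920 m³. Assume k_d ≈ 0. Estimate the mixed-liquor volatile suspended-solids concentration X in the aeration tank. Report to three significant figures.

X ≈ 4270 mg/L

From V·X = Y·Q·(S₀ − S)·θ_c (decay neglected): X = 0.667 × 2030 × (2090 − 6.20) × 13.5 / 8920 = 4270 mg/L.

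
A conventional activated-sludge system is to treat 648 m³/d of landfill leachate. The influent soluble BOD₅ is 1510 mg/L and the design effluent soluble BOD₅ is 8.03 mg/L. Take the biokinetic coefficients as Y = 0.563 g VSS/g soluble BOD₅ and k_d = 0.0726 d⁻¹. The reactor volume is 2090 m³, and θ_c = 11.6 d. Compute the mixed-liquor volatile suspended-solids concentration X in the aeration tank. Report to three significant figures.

X ≈ 1650 mg/L

Solving the biomass balance for X: X = Y Q (S₀−S) θ_c / [V (1+k_d θ_c)] = 0.563 × 648 × (1510 − 8.03) × 11.6 / [2090 × (1 + 0.0726 × 11.6)] = 1651 mg/L.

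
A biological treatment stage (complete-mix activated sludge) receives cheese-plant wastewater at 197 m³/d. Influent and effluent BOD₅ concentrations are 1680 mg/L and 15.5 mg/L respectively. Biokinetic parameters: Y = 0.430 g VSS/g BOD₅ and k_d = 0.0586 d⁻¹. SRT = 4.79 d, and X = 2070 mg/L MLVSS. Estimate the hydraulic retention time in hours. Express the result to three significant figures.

τ ≈ 31.0 h

Steady-state biomass mass balance: V·X·(1 + k_d·θ_c) = Y·Q·(S₀ − S)·θ_c, so V = 0.430 × 197 × (1680 − 15.5) × 4.79 / [2070 × (1 + 0.0586 × 4.79)] = 6.75×10^5 / 2651 = 254.8 m³.
Hydraulic retention time τ = V/Q = 254.8 / 197 = 1.293 d = 31.04 h.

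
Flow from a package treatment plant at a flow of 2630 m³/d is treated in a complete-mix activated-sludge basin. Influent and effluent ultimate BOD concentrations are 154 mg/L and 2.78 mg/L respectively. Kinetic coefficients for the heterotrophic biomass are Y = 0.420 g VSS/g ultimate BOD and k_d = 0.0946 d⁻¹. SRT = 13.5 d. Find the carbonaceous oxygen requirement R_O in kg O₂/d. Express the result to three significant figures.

Observed yield with endogenous decay: Y_obs = Y / (1 + k_d·θ_c) = 0.420 / (1 + 0.0946 × 13.5) = 0.420 / 2.277 = 0.1844 g VSS/g ultimate BOD.
ΔS = 154 − 2.78 = 151.2 mg/L, so the substrate removal rate is 2630 × 151.2/1000 = 397.7 kg ultimate BOD/d.
Biomass synthesised: P_X = Y_obs × 397.7 = 73.36 kg VSS/d.
R_O = Q·(S₀ − S) − 1.42·P_X = 397.7 − 1.42 × 73.36 = 293.5 kg O₂/d.

R_O ≈ 294 kg O₂/d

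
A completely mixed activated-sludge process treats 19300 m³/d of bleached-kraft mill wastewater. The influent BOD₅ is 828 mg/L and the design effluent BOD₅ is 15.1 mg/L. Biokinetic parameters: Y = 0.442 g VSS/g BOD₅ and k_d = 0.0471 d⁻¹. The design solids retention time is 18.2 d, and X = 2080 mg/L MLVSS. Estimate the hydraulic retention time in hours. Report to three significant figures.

From the SRT design equation V = Y Q (S₀−S) θ_c / [X (1 + k_d θ_c)] = 0.442 × 19300 × (828 − 15.1) × 18.2 / [2080 × (1 + 0.0471 × 18.2)] = 1.26×10^8 / 3863 = 32671 m³.
Hydraulic retention time τ = V/Q = 32671 / 19300 = 1.693 d = 40.63 h.

τ ≈ 40.6 h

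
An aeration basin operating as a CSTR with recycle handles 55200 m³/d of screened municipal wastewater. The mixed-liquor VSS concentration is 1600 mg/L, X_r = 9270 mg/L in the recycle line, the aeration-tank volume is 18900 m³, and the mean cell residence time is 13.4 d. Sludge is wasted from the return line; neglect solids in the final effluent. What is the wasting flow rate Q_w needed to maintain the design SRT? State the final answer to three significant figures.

Q_w ≈ 243 m³/d

θ_c = V·X/(Q_w·X_r) when wasting from the recycle, so Q_w = V·X/(θ_c·X_r) = 18900 × 1600 / (13.4 × 9270) = 243.4 m³/d.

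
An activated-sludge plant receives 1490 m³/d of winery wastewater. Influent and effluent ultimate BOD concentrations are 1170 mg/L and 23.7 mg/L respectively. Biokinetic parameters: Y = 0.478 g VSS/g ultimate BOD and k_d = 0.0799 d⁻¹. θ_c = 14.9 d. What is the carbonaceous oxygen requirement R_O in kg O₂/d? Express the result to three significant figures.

R_O ≈ 1180 kg O₂/d

Y_obs = Y / (1 + k_d θ_c) = 0.478 / (1 + 0.0799 × 14.9) = 0.478 / 2.191 = 0.2182.
Mass of ultimate BOD removed per day: Q(S₀ − S) = 1490 × 1146 g/m³ = 1708 kg/d.
Biomass synthesised: P_X = Y_obs × 1708 = 372.7 kg VSS/d.
R_O = Q·(S₀ − S) − 1.42·P_X = 1708 − 1.42 × 372.7 = 1179 kg O₂/d.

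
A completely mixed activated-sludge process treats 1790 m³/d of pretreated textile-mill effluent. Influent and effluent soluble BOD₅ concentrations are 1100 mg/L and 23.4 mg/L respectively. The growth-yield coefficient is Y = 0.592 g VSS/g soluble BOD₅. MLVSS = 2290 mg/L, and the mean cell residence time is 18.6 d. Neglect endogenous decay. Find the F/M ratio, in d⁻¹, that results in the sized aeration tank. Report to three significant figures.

F/M ≈ 0.0928 d⁻¹

With k_d = 0 the design equation reduces to V = Y Q (S₀−S) θ_c / X = 0.592 × 1790 × (1100 − 23.4) × 18.6 / 2290 = 9266 m³.
Food-to-microorganism ratio F/M = Q S₀ / (V X) = 1790 × 1100 / (9266 × 2290) = 0.09279 d⁻¹.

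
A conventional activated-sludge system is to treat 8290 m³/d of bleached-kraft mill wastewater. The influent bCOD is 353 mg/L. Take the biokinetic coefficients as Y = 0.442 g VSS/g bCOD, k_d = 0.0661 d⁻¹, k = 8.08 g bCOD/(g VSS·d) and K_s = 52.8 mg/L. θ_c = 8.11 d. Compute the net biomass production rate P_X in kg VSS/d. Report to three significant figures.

From the Monod/SRT balance for a CMAS, S = K_s·(1+k_d θ_c)/[θ_c·(Y k − k_d) − 1] = 52.8 × (1 + 0.0661 × 8.11) / [8.11 × (0.442 × 8.08 − 0.0661) − 1] = 81.10 / 27.43 = 2.957 mg/L.
Observed yield with endogenous decay: Y_obs = Y / (1 + k_d·θ_c) = 0.442 / (1 + 0.0661 × 8.11) = 0.442 / 1.536 = 0.2877 g VSS/g bCOD.
ΔS = 353 − 2.96 = 350.0 mg/L, so the substrate removal rate is 8290 × 350.0/1000 = 2902 kg bCOD/d.
P_X = Y_obs · Q(S₀ − S) = 0.2877 × 2902 = 835.0 kg VSS/d.

P_X ≈ 835 kg VSS/d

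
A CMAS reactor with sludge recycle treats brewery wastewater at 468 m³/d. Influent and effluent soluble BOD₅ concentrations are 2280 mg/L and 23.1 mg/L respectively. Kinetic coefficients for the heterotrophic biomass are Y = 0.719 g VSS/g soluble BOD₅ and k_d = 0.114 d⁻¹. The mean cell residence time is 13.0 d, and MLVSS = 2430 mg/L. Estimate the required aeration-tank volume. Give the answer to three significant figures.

Steady-state biomass mass balance: V·X·(1 + k_d·θ_c) = Y·Q·(S₀ − S)·θ_c, so V = 0.719 × 468 × (2280 − 23.1) × 13.0 / [2430 × (1 + 0.114 × 13.0)] = 9.87×10^6 / 6031 = 1637 m³.

V ≈ 1640 m³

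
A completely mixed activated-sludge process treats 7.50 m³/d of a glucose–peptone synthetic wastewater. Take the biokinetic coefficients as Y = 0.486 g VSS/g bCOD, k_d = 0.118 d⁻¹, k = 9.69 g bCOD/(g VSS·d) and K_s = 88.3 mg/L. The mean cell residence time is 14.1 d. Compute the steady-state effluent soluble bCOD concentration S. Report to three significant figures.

S ≈ 3.69 mg/L

Effluent substrate depends only on kinetics and SRT: S = K_s(1 + k_d θ_c) / [θ_c(Yk − k_d) − 1] = 88.3 × (1 + 0.118 × 14.1) / [14.1 × (0.486 × 9.69 − 0.118) − 1] = 235.2 / 63.74 = 3.690 mg/L.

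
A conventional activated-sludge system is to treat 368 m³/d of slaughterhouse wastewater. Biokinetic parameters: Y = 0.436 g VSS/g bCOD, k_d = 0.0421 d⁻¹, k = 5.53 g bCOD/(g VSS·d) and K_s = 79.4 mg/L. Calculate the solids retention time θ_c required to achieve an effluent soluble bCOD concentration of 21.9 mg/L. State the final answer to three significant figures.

Specific growth rate at S = 21.9 mg/L: μ = YkS/(K_s+S) = 0.436·5.53·21.9/(79.4+21.9) = 0.5213 d⁻¹.
θ_c = 1/(μ − k_d) = 1/(0.5213 − 0.0421) = 1/0.4792 = 2.087 d.

θ_c ≈ 2.09 d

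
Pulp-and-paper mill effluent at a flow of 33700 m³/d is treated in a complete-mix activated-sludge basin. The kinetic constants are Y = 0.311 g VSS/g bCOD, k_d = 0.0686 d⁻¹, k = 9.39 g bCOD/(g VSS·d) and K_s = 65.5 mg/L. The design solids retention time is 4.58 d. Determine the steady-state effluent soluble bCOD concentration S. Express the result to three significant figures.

Effluent substrate depends only on kinetics and SRT: S = K_s(1 + k_d θ_c) / [θ_c(Yk − k_d) − 1] = 65.5 × (1 + 0.0686 × 4.58) / [4.58 × (0.311 × 9.39 − 0.0686) − 1] = 86.08 / 12.06 = 7.137 mg/L.

S ≈ 7.14 mg/L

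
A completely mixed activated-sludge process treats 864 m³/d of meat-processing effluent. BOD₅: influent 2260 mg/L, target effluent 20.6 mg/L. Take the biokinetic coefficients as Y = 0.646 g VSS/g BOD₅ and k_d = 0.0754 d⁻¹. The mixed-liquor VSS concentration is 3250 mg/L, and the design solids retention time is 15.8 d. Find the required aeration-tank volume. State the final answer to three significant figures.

From the SRT design equation V = Y Q (S₀−S) θ_c / [X (1 + k_d θ_c)] = 0.646 × 864 × (2260 − 20.6) × 15.8 / [3250 × (1 + 0.0754 × 15.8)] = 1.97×10^7 / 7122 = 2773 m³.

V ≈ 2770 m³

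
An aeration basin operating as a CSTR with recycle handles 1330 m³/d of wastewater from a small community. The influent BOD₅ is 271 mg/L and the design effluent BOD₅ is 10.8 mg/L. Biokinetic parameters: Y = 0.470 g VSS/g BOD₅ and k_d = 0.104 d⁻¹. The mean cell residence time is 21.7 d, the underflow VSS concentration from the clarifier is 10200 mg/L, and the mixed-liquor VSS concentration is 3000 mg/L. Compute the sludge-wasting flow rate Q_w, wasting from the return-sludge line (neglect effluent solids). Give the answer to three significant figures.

Q_w ≈ 4.90 m³/d

Rearranging the biomass balance for a CMAS with decay, V = Y·Q·ΔS·θ_c / [X·(1+k_d θ_c)] = 0.470 × 1330 × (271 − 10.8) × 21.7 / [3000 × (1 + 0.104 × 21.7)] = 3.53×10^6 / 9770 = 361.2 m³.
Q_w = (V·X)/(θ_c X_r) = 361.2 × 3000 / (21.7 × 10200) = 4.896 m³/d.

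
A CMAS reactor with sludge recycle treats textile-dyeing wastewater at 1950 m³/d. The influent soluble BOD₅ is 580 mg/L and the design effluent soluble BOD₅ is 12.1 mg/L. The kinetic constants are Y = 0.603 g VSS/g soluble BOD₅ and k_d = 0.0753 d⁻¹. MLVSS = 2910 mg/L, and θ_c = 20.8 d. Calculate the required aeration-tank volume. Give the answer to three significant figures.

V ≈ 1860 m³

From the SRT design equation V = Y Q (S₀−S) θ_c / [X (1 + k_d θ_c)] = 0.603 × 1950 × (580 − 12.1) × 20.8 / [2910 × (1 + 0.0753 × 20.8)] = 1.39×10^7 / 7468 = 1860 m³.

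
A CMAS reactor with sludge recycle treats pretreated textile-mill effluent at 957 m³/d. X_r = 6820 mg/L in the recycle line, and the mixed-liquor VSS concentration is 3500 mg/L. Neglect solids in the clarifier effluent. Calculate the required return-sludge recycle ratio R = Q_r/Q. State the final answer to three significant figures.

Mass balance around the secondary clarifier (neglecting effluent solids): R = X / (X_r − X) = 3500 / (6820 − 3500) = 1.054.

R ≈ 1.05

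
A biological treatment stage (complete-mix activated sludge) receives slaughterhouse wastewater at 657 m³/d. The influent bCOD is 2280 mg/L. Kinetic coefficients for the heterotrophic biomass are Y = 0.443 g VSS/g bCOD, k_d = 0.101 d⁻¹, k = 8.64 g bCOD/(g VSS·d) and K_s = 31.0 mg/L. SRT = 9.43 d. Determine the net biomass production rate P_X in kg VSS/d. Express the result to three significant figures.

P_X ≈ 340 kg VSS/d

For a completely mixed reactor with recycle the Lawrence–McCarty relation gives S = K_s·(1 + k_d·θ_c) / [θ_c·(Y·k − k_d) − 1] = 31.0 × (1 + 0.101 × 9.43) / [9.43 × (0.443 × 8.64 − 0.101) − 1] = 60.53 / 34.14 = 1.773 mg/L.
Y_obs = Y / (1 + k_d θ_c) = 0.443 / (1 + 0.101 × 9.43) = 0.443 / 1.952 = 0.2269.
ΔS = 2280 − 1.77 = 2278 mg/L, so the substrate removal rate is 657 × 2278/1000 = 1497 kg bCOD/d.
So the net sludge growth is P_X = 0.2269 × 1497 = 339.6 kg VSS/d.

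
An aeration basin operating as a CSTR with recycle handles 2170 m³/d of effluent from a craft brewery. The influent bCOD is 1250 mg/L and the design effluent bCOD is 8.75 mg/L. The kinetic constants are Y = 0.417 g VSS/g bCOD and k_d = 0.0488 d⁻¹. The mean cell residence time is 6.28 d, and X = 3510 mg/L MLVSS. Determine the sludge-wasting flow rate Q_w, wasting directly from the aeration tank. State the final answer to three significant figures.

Rearranging the biomass balance for a CMAS with decay, V = Y·Q·ΔS·θ_c / [X·(1+k_d θ_c)] = 0.417 × 2170 × (1250 − 8.75) × 6.28 / [3510 × (1 + 0.0488 × 6.28)] = 7.05×10^6 / 4586 = 1538 m³.
Wasting from the aeration tank: Q_w = V / θ_c = 1538 / 6.28 = 244.9 m³/d.

Q_w ≈ 245 m³/d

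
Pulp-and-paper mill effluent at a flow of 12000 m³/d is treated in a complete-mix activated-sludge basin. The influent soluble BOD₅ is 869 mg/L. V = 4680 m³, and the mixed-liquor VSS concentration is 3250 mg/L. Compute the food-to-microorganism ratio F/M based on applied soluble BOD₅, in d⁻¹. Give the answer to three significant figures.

F/M ≈ 0.686 d⁻¹

Food-to-microorganism ratio F/M = Q S₀ / (V X) = 12000 × 869 / (4680 × 3250) = 0.6856 d⁻¹.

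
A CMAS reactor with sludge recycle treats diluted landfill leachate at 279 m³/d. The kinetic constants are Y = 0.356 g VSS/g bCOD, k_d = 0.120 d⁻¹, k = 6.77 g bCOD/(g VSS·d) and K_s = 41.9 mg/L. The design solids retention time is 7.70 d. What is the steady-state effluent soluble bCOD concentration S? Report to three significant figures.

From the Monod/SRT balance for a CMAS, S = K_s·(1+k_d θ_c)/[θ_c·(Y k − k_d) − 1] = 41.9 × (1 + 0.120 × 7.70) / [7.70 × (0.356 × 6.77 − 0.120) − 1] = 80.62 / 16.63 = 4.846 mg/L.

S ≈ 4.85 mg/L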